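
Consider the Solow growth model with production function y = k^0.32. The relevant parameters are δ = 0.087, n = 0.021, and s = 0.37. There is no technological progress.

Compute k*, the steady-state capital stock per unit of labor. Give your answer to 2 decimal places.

At the steady state, Δk = 0, so s·k^α = (n + δ)·k.
Dividing both sides by k: k^(1−α) = s / (n + δ).
k^0.68 = 0.37 / (0.021 + 0.087) = 0.37 / 0.108 = 3.4259
k* = 3.4259^(1/0.68) ≈ 6.1155

k* = 6.12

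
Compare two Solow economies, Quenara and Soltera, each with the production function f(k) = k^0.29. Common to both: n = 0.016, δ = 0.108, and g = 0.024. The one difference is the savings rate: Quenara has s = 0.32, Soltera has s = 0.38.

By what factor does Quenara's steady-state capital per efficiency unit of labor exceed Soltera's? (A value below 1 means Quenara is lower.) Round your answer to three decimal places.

Steady-state k* = [s/(n + g + δ)]^(1/(1−α)), so the ratio is [ (s_Q/(n + g + δ)_Q) / (s_S/(n + g + δ)_S) ]^1.4085.
s_Q/(n + g + δ)_Q = 0.32/0.148 = 2.1622; s_S/(n + g + δ)_S = 0.38/0.148 = 2.5676.
Ratio = (2.1622/2.5676)^1.4085 = 0.8421^1.4085 ≈ 0.7850

k*_Q / k*_S ≈ 0.785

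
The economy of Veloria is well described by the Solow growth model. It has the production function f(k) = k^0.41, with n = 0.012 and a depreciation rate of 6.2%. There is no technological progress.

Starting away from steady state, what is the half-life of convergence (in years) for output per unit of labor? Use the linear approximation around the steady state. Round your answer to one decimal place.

half-life ≈ 15.9 years

Near the steady state the convergence rate is λ = (1 − α)(n + δ).
λ = (1 − 0.41) × 0.074 = 0.59 × 0.074 = 0.04366
Half-life = ln 2 / λ = 0.6931 / 0.04366 ≈ 15.87 years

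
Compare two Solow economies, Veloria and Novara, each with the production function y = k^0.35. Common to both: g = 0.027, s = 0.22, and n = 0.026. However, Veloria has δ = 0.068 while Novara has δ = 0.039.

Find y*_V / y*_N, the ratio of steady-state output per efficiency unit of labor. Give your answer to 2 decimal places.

y*_V / y*_N ≈ 0.86

Steady-state y* = [s/(n + g + δ)]^(α/(1−α)), so the ratio is [ (s_V/(n + g + δ)_V) / (s_N/(n + g + δ)_N) ]^0.5385.
s_V/(n + g + δ)_V = 0.22/0.121 = 1.8182; s_N/(n + g + δ)_N = 0.22/0.092 = 2.3913.
Ratio = (1.8182/2.3913)^0.5385 = 0.7603^0.5385 ≈ 0.8628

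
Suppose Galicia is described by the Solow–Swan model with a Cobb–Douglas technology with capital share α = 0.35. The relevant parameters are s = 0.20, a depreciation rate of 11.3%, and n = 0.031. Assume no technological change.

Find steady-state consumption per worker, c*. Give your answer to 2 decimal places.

At the steady state, Δk = 0, so s·k^α = (n + δ)·k.
Rearranging, k^(1−α) = s / (n + δ).
k^0.65 = 0.20 / (0.031 + 0.113) = 0.20 / 0.144 = 1.3889
k* = 1.3889^(1/0.65) ≈ 1.6577
y* = (k*)^α = 1.6577^0.35 ≈ 1.1935
c* = (1 − s)·y* = (1 − 0.20) × 1.1935 ≈ 0.9548

c* = 0.95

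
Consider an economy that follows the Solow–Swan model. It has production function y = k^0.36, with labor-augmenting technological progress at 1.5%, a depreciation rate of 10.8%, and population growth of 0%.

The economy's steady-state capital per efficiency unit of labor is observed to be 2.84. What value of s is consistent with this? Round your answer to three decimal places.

At the steady state, Δk = 0, so s·k^α = (n + g + δ)·k.
So s / (n + g + δ) = (k*)^(1−α) = 2.84^0.64 = 1.9504.
Therefore s = 1.9504 × (n + g + δ) = 1.9504 × 0.123 = 0.2399.

s ≈ 0.240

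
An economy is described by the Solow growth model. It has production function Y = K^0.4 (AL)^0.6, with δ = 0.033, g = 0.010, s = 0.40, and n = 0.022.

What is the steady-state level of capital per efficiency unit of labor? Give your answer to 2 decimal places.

k* ≈ 20.67

In steady state, investment equals break-even investment: s·k^α = (n + g + δ)·k.
Dividing both sides by k: k^(1−α) = s / (n + g + δ).
k^0.6 = 0.40 / (0.022 + 0.010 + 0.033) = 0.40 / 0.065 = 6.1538
k* = 6.1538^(1/0.6) ≈ 20.6652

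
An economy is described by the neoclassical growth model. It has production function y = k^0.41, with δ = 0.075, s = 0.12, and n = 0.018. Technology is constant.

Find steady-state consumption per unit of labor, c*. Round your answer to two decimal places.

At the steady state, Δk = 0, so s·k^α = (n + δ)·k.
Dividing both sides by k: k^(1−α) = s / (n + δ).
k^0.59 = 0.12 / (0.018 + 0.075) = 0.12 / 0.093 = 1.2903
k* = 1.2903^(1/0.59) ≈ 1.5403
y* = (k*)^α = 1.5403^0.41 ≈ 1.1938
c* = (1 − s)·y* = (1 − 0.12) × 1.1938 ≈ 1.0505

c* ≈ 1.05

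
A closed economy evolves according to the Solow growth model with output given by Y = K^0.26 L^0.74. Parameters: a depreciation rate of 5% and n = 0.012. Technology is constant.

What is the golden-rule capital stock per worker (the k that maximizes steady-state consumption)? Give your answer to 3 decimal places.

k_gold ≈ 6.939

The golden rule sets f'(k) = n + δ, i.e. α·k^(α−1) = n + δ.
So k^(1−α) = α / (n + δ) = 0.26 / 0.062 = 4.1935.
k_gold = 4.1935^(1/0.74) ≈ 6.9394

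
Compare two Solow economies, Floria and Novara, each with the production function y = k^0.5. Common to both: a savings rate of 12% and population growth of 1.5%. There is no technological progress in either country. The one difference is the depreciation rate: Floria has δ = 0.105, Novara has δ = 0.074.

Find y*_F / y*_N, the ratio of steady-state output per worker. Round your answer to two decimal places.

y*_F / y*_N ≈ 0.74

Steady-state y* = [s/(n + δ)]^(α/(1−α)), so the ratio is [ (s_F/(n + δ)_F) / (s_N/(n + δ)_N) ]^1.
s_F/(n + δ)_F = 0.12/0.120 = 1.0000; s_N/(n + δ)_N = 0.12/0.089 = 1.3483.
Ratio = (1.0000/1.3483)^1 = 0.7417^1 ≈ 0.7417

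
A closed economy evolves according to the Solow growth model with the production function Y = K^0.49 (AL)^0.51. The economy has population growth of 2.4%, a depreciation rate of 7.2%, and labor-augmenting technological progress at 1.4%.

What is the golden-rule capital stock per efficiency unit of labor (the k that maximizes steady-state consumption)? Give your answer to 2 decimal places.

The golden rule sets f'(k) = n + g + δ, i.e. α·k^(α−1) = n + g + δ.
So k^(1−α) = α / (n + g + δ) = 0.49 / 0.110 = 4.4545.
k_gold = 4.4545^(1/0.51) ≈ 18.7135

k_gold ≈ 18.71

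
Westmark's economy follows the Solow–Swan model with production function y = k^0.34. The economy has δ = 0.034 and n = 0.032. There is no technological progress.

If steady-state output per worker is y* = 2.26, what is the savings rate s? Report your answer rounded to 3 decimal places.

s ≈ 0.321

At the steady state, Δk = 0, so s·k^α = (n + δ)·k.
Since y* = [s/(n + δ)]^(α/(1−α)), we have s/(n + δ) = (y*)^((1−α)/α) = 2.26^1.9412 = 4.8685.
Therefore s = 4.8685 × (n + δ) = 4.8685 × 0.066 = 0.3213.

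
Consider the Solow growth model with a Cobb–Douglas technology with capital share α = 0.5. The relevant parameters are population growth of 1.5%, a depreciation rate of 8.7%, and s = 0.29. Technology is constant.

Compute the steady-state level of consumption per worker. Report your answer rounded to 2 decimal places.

At the steady state, Δk = 0, so s·k^α = (n + δ)·k.
Dividing both sides by k: k^(1−α) = s / (n + δ).
k^0.5 = 0.29 / (0.015 + 0.087) = 0.29 / 0.102 = 2.8431
k* = 2.8431^(1/0.5) ≈ 8.0832
y* = (k*)^α = 8.0832^0.5 ≈ 2.8431
c* = (1 − s)·y* = (1 − 0.29) × 2.8431 ≈ 2.0186

c* = 2.02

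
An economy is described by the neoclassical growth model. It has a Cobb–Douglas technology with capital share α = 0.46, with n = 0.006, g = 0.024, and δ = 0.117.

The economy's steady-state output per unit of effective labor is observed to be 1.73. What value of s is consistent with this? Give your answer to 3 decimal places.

In steady state, investment equals break-even investment: s·k^α = (n + g + δ)·k.
Since y* = [s/(n + g + δ)]^(α/(1−α)), we have s/(n + g + δ) = (y*)^((1−α)/α) = 1.73^1.1739 = 1.9030.
Therefore s = 1.9030 × (n + g + δ) = 1.9030 × 0.147 = 0.2797.

s ≈ 0.280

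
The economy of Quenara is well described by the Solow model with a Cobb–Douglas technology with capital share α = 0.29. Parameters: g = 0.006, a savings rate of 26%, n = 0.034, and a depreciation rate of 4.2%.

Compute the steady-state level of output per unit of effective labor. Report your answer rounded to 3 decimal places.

y* ≈ 1.602

At the steady state, Δk = 0, so s·k^α = (n + g + δ)·k.
Dividing both sides by k: k^(1−α) = s / (n + g + δ).
k^0.71 = 0.26 / (0.034 + 0.006 + 0.042) = 0.26 / 0.082 = 3.1707
k* = 3.1707^(1/0.71) ≈ 5.0799
y* = (k*)^α = 5.0799^0.29 ≈ 1.6021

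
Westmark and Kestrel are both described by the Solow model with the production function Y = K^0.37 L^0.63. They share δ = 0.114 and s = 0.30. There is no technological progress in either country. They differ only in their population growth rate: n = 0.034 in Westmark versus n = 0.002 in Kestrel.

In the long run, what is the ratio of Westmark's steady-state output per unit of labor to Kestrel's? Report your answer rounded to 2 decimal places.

Steady-state y* = [s/(n + δ)]^(α/(1−α)), so the ratio is [ (s_W/(n + δ)_W) / (s_K/(n + δ)_K) ]^0.5873.
s_W/(n + δ)_W = 0.30/0.148 = 2.0270; s_K/(n + δ)_K = 0.30/0.116 = 2.5862.
Ratio = (2.0270/2.5862)^0.5873 = 0.7838^0.5873 ≈ 0.8667

ratio ≈ 0.87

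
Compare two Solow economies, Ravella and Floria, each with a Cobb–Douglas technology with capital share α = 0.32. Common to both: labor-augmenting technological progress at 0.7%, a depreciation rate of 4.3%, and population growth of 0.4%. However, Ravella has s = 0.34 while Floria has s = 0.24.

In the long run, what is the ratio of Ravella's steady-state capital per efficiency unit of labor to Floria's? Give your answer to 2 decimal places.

Steady-state k* = [s/(n + g + δ)]^(1/(1−α)), so the ratio is [ (s_R/(n + g + δ)_R) / (s_F/(n + g + δ)_F) ]^1.4706.
s_R/(n + g + δ)_R = 0.34/0.054 = 6.2963; s_F/(n + g + δ)_F = 0.24/0.054 = 4.4444.
Ratio = (6.2963/4.4444)^1.4706 = 1.4167^1.4706 ≈ 1.6690

k*_R / k*_F ≈ 1.67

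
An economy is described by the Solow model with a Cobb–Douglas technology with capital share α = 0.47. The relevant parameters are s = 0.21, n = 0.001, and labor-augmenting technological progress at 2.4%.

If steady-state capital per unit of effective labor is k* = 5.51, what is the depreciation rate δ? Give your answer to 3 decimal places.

δ ≈ 0.060

Steady state requires s·f(k) = (n + g + δ)·k, i.e. s·k^α = (n + g + δ)·k.
So s / (n + g + δ) = (k*)^(1−α) = 5.51^0.53 = 2.4706.
Therefore n + g + δ = s / 2.4706 = 0.21 / 2.4706 = 0.0850, so δ = 0.0850 − 0.025 = 0.0600.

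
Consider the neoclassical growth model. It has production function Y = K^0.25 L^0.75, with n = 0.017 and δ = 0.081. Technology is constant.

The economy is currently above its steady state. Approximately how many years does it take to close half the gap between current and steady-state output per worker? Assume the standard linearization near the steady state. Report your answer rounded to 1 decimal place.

half-life ≈ 9.4 years

Near the steady state the convergence rate is λ = (1 − α)(n + δ).
λ = (1 − 0.25) × 0.098 = 0.75 × 0.098 = 0.0735
Half-life = ln 2 / λ = 0.6931 / 0.0735 ≈ 9.43 years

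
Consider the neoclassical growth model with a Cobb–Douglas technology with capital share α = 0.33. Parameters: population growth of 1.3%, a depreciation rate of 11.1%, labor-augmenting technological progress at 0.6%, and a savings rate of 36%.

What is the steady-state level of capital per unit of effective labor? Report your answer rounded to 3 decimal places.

At the steady state, Δk = 0, so s·k^α = (n + g + δ)·k.
Rearranging, k^(1−α) = s / (n + g + δ).
k^0.67 = 0.36 / (0.013 + 0.006 + 0.111) = 0.36 / 0.130 = 2.7692
k* = 2.7692^(1/0.67) ≈ 4.5733

k* = 4.573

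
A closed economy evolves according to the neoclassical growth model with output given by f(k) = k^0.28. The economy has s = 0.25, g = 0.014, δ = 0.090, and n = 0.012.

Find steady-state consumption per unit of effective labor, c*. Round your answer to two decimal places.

In steady state, investment equals break-even investment: s·k^α = (n + g + δ)·k.
Rearranging, k^(1−α) = s / (n + g + δ).
k^0.72 = 0.25 / (0.012 + 0.014 + 0.090) = 0.25 / 0.116 = 2.1552
k* = 2.1552^(1/0.72) ≈ 2.9052
y* = (k*)^α = 2.9052^0.28 ≈ 1.3480
c* = (1 − s)·y* = (1 − 0.25) × 1.3480 ≈ 1.0110

c* ≈ 1.01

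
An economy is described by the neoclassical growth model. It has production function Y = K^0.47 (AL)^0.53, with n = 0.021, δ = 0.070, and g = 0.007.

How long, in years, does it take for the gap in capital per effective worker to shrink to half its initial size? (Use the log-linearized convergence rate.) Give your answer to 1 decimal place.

t_½ ≈ 13.3 years

Near the steady state the convergence rate is λ = (1 − α)(n + g + δ).
λ = (1 − 0.47) × 0.098 = 0.53 × 0.098 = 0.05194
Half-life = ln 2 / λ = 0.6931 / 0.05194 ≈ 13.34 years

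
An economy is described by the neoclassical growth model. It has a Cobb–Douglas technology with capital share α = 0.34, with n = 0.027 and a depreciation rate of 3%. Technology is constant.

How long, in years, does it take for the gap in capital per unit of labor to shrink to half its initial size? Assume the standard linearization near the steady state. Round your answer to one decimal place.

half-life ≈ 18.4 years

Near the steady state the convergence rate is λ = (1 − α)(n + δ).
λ = (1 − 0.34) × 0.057 = 0.66 × 0.057 = 0.03762
Half-life = ln 2 / λ = 0.6931 / 0.03762 ≈ 18.42 years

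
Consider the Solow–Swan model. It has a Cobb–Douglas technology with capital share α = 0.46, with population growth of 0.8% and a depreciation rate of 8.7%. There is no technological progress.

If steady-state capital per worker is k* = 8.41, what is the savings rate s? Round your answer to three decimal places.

s ≈ 0.300

At the steady state, Δk = 0, so s·k^α = (n + δ)·k.
So s / (n + δ) = (k*)^(1−α) = 8.41^0.54 = 3.1578.
Therefore s = 3.1578 × (n + δ) = 3.1578 × 0.095 = 0.3000.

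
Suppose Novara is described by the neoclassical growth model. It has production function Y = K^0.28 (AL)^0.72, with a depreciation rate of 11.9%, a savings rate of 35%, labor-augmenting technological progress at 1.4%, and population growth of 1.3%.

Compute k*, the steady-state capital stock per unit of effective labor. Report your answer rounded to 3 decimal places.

Steady state requires s·f(k) = (n + g + δ)·k, i.e. s·k^α = (n + g + δ)·k.
Rearranging, k^(1−α) = s / (n + g + δ).
k^0.72 = 0.35 / (0.013 + 0.014 + 0.119) = 0.35 / 0.146 = 2.3973
k* = 2.3973^(1/0.72) ≈ 3.3682

k* = 3.368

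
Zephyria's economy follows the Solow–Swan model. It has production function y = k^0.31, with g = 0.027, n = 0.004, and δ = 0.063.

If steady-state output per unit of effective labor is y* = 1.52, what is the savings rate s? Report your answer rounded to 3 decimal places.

At the steady state, Δk = 0, so s·k^α = (n + g + δ)·k.
Since y* = [s/(n + g + δ)]^(α/(1−α)), we have s/(n + g + δ) = (y*)^((1−α)/α) = 1.52^2.2258 = 2.5395.
Therefore s = 2.5395 × (n + g + δ) = 2.5395 × 0.094 = 0.2387.

s ≈ 0.239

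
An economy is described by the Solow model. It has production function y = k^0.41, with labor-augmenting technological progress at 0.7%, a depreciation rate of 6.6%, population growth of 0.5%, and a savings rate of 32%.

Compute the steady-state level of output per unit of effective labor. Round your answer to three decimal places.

At the steady state, Δk = 0, so s·k^α = (n + g + δ)·k.
Dividing both sides by k: k^(1−α) = s / (n + g + δ).
k^0.59 = 0.32 / (0.005 + 0.007 + 0.066) = 0.32 / 0.078 = 4.1026
k* = 4.1026^(1/0.59) ≈ 10.9417
y* = (k*)^α = 10.9417^0.41 ≈ 2.6670

y* = 2.667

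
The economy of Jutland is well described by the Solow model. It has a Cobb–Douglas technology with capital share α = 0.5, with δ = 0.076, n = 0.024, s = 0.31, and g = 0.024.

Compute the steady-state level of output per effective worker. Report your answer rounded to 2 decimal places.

y* ≈ 2.50

Steady state requires s·f(k) = (n + g + δ)·k, i.e. s·k^α = (n + g + δ)·k.
Rearranging, k^(1−α) = s / (n + g + δ).
k^0.5 = 0.31 / (0.024 + 0.024 + 0.076) = 0.31 / 0.124 = 2.5000
k* = 2.5000^(1/0.5) ≈ 6.2500
y* = (k*)^α = 6.2500^0.5 ≈ 2.5000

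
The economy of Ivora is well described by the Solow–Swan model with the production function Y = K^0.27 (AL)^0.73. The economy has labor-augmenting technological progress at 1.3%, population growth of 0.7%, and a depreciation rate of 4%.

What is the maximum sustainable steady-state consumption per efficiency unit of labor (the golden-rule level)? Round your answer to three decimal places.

c_gold ≈ 1.273

At the golden rule, f'(k) = n + g + δ, so α·k^(α−1) = n + g + δ and k_gold = (α/(n + g + δ))^(1/(1−α)).
k_gold = (0.27/0.060)^(1/0.73) = 4.5000^1.3699 ≈ 7.8494
c_gold = f(k_gold) − (n + g + δ)·k_gold = 1.7442 − 0.060×7.8494 ≈ 1.2732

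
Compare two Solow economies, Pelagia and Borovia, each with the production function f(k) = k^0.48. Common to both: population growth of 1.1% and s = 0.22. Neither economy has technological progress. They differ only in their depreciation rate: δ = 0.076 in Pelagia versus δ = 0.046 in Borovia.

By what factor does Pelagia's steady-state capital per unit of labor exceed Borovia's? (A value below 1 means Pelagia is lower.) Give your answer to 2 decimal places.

k*_P / k*_B ≈ 0.44

Steady-state k* = [s/(n + δ)]^(1/(1−α)), so the ratio is [ (s_P/(n + δ)_P) / (s_B/(n + δ)_B) ]^1.9231.
s_P/(n + δ)_P = 0.22/0.087 = 2.5287; s_B/(n + δ)_B = 0.22/0.057 = 3.8596.
Ratio = (2.5287/3.8596)^1.9231 = 0.6552^1.9231 ≈ 0.4435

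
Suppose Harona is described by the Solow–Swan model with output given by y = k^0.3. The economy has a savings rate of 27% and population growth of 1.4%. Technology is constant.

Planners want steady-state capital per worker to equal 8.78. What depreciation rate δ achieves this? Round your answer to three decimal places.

δ ≈ 0.045

In steady state, investment equals break-even investment: s·k^α = (n + δ)·k.
So s / (n + δ) = (k*)^(1−α) = 8.78^0.7 = 4.5756.
Therefore n + δ = s / 4.5756 = 0.27 / 4.5756 = 0.0590, so δ = 0.0590 − 0.014 = 0.0450.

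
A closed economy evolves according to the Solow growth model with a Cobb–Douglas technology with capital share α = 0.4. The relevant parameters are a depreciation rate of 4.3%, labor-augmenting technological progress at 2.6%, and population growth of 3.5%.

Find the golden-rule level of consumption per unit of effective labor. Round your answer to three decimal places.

At the golden rule, f'(k) = n + g + δ, so α·k^(α−1) = n + g + δ and k_gold = (α/(n + g + δ))^(1/(1−α)).
k_gold = (0.4/0.104)^(1/0.6) = 3.8462^1.6667 ≈ 9.4422
c_gold = f(k_gold) − (n + g + δ)·k_gold = 2.4549 − 0.104×9.4422 ≈ 1.4729

c_gold ≈ 1.473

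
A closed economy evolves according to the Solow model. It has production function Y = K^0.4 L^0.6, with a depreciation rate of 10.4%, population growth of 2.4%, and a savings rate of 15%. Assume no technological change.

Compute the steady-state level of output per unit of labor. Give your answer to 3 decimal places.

Steady state requires s·f(k) = (n + δ)·k, i.e. s·k^α = (n + δ)·k.
Dividing both sides by k: k^(1−α) = s / (n + δ).
k^0.6 = 0.15 / (0.024 + 0.104) = 0.15 / 0.128 = 1.1719
k* = 1.1719^(1/0.6) ≈ 1.3026
y* = (k*)^α = 1.3026^0.4 ≈ 1.1115

y* ≈ 1.112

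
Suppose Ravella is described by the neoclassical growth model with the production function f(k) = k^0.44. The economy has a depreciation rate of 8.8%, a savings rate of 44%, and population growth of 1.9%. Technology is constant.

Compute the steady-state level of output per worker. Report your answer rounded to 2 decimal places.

At the steady state, Δk = 0, so s·k^α = (n + δ)·k.
Dividing both sides by k: k^(1−α) = s / (n + δ).
k^0.56 = 0.44 / (0.019 + 0.088) = 0.44 / 0.107 = 4.1121
k* = 4.1121^(1/0.56) ≈ 12.4894
y* = (k*)^α = 12.4894^0.44 ≈ 3.0372

y* = 3.04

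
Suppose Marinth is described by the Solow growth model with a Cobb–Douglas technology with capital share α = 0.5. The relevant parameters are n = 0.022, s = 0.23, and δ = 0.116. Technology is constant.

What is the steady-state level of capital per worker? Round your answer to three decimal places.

k* = 2.778

At the steady state, Δk = 0, so s·k^α = (n + δ)·k.
Rearranging, k^(1−α) = s / (n + δ).
k^0.5 = 0.23 / (0.022 + 0.116) = 0.23 / 0.138 = 1.6667
k* = 1.6667^(1/0.5) ≈ 2.7779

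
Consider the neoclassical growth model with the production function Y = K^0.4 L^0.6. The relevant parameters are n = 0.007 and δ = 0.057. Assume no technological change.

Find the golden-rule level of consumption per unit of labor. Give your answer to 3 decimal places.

c_gold ≈ 2.036

At the golden rule, f'(k) = n + δ, so α·k^(α−1) = n + δ and k_gold = (α/(n + δ))^(1/(1−α)).
k_gold = (0.4/0.064)^(1/0.6) = 6.2500^1.6667 ≈ 21.2077
c_gold = f(k_gold) − (n + δ)·k_gold = 3.3931 − 0.064×21.2077 ≈ 2.0358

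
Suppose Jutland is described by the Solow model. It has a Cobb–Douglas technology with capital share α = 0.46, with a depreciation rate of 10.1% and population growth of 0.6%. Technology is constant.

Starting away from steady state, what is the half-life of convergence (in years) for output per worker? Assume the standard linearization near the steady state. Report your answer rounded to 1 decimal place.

Near the steady state the convergence rate is λ = (1 − α)(n + δ).
λ = (1 − 0.46) × 0.107 = 0.54 × 0.107 = 0.05778
Half-life = ln 2 / λ = 0.6931 / 0.05778 ≈ 12.00 years

about 12.0 years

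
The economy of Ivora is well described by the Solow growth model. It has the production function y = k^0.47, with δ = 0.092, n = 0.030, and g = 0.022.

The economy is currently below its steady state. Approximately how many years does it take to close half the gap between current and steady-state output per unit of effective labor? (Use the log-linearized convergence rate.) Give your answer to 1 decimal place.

about 9.1 years

Near the steady state the convergence rate is λ = (1 − α)(n + g + δ).
λ = (1 − 0.47) × 0.144 = 0.53 × 0.144 = 0.07632
Half-life = ln 2 / λ = 0.6931 / 0.07632 ≈ 9.08 years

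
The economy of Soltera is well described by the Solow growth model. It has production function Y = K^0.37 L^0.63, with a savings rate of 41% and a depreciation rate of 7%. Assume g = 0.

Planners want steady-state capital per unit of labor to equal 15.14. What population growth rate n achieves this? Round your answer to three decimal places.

In steady state, investment equals break-even investment: s·k^α = (n + δ)·k.
So s / (n + δ) = (k*)^(1−α) = 15.14^0.63 = 5.5396.
Therefore n + δ = s / 5.5396 = 0.41 / 5.5396 = 0.0740, so n = 0.0740 − 0.070 = 0.0040.

n ≈ 0.004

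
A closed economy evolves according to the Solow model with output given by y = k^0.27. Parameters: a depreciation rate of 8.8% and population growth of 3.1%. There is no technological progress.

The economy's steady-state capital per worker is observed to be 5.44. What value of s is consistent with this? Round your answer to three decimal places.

In steady state, investment equals break-even investment: s·k^α = (n + δ)·k.
So s / (n + δ) = (k*)^(1−α) = 5.44^0.73 = 3.4434.
Therefore s = 3.4434 × (n + δ) = 3.4434 × 0.119 = 0.4098.

s ≈ 0.410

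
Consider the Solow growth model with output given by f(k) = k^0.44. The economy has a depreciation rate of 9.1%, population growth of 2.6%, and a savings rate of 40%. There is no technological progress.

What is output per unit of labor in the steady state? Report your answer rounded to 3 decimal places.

y* ≈ 2.627

At the steady state, Δk = 0, so s·k^α = (n + δ)·k.
Dividing both sides by k: k^(1−α) = s / (n + δ).
k^0.56 = 0.40 / (0.026 + 0.091) = 0.40 / 0.117 = 3.4188
k* = 3.4188^(1/0.56) ≈ 8.9814
y* = (k*)^α = 8.9814^0.44 ≈ 2.6271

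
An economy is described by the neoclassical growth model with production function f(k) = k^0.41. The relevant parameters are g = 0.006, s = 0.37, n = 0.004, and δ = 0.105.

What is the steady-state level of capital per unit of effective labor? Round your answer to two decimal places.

Steady state requires s·f(k) = (n + g + δ)·k, i.e. s·k^α = (n + g + δ)·k.
Rearranging, k^(1−α) = s / (n + g + δ).
k^0.59 = 0.37 / (0.004 + 0.006 + 0.105) = 0.37 / 0.115 = 3.2174
k* = 3.2174^(1/0.59) ≈ 7.2473

k* ≈ 7.25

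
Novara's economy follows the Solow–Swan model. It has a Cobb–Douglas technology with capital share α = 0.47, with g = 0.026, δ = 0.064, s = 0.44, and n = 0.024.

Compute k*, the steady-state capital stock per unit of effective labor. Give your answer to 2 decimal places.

k* = 12.78

In steady state, investment equals break-even investment: s·k^α = (n + g + δ)·k.
Dividing both sides by k: k^(1−α) = s / (n + g + δ).
k^0.53 = 0.44 / (0.024 + 0.026 + 0.064) = 0.44 / 0.114 = 3.8596
k* = 3.8596^(1/0.53) ≈ 12.7845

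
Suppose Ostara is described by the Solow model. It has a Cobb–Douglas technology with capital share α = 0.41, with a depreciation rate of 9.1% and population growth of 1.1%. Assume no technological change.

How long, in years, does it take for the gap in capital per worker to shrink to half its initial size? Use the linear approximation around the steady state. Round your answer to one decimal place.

half-life ≈ 11.5 years

Near the steady state the convergence rate is λ = (1 − α)(n + δ).
λ = (1 − 0.41) × 0.102 = 0.59 × 0.102 = 0.06018
Half-life = ln 2 / λ = 0.6931 / 0.06018 ≈ 11.52 years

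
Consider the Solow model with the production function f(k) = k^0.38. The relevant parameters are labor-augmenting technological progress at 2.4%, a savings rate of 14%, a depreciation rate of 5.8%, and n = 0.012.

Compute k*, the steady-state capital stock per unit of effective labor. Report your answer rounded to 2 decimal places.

At the steady state, Δk = 0, so s·k^α = (n + g + δ)·k.
Rearranging, k^(1−α) = s / (n + g + δ).
k^0.62 = 0.14 / (0.012 + 0.024 + 0.058) = 0.14 / 0.094 = 1.4894
k* = 1.4894^(1/0.62) ≈ 1.9013

k* = 1.90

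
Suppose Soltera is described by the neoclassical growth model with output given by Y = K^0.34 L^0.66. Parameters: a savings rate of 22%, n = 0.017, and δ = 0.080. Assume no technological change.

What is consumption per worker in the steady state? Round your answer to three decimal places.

Steady state requires s·f(k) = (n + δ)·k, i.e. s·k^α = (n + δ)·k.
Dividing both sides by k: k^(1−α) = s / (n + δ).
k^0.66 = 0.22 / (0.017 + 0.080) = 0.22 / 0.097 = 2.2680
k* = 2.2680^(1/0.66) ≈ 3.4582
y* = (k*)^α = 3.4582^0.34 ≈ 1.5248
c* = (1 − s)·y* = (1 − 0.22) × 1.5248 ≈ 1.1893

c* = 1.189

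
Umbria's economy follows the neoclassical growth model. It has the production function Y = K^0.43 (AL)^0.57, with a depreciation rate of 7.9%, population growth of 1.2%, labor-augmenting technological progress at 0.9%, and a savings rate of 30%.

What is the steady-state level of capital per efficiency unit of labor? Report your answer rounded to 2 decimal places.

k* ≈ 6.87

At the steady state, Δk = 0, so s·k^α = (n + g + δ)·k.
Dividing both sides by k: k^(1−α) = s / (n + g + δ).
k^0.57 = 0.30 / (0.012 + 0.009 + 0.079) = 0.30 / 0.100 = 3.0000
k* = 3.0000^(1/0.57) ≈ 6.8716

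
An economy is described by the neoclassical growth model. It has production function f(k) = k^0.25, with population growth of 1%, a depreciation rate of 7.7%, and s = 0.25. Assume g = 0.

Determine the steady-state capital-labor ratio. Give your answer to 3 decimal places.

k* ≈ 4.085

Steady state requires s·f(k) = (n + δ)·k, i.e. s·k^α = (n + δ)·k.
Rearranging, k^(1−α) = s / (n + δ).
k^0.75 = 0.25 / (0.010 + 0.077) = 0.25 / 0.087 = 2.8736
k* = 2.8736^(1/0.75) ≈ 4.0854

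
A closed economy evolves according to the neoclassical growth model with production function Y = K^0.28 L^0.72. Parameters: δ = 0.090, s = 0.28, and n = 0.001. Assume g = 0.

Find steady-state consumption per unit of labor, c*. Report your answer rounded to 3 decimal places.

At the steady state, Δk = 0, so s·k^α = (n + δ)·k.
Dividing both sides by k: k^(1−α) = s / (n + δ).
k^0.72 = 0.28 / (0.001 + 0.090) = 0.28 / 0.091 = 3.0769
k* = 3.0769^(1/0.72) ≈ 4.7636
y* = (k*)^α = 4.7636^0.28 ≈ 1.5482
c* = (1 − s)·y* = (1 − 0.28) × 1.5482 ≈ 1.1147

c* = 1.115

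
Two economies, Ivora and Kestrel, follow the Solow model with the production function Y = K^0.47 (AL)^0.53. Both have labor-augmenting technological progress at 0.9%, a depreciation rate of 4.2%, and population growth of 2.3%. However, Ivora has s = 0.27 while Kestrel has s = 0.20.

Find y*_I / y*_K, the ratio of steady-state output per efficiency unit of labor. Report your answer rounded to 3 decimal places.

y*_I / y*_K ≈ 1.305

Steady-state y* = [s/(n + g + δ)]^(α/(1−α)), so the ratio is [ (s_I/(n + g + δ)_I) / (s_K/(n + g + δ)_K) ]^0.8868.
s_I/(n + g + δ)_I = 0.27/0.074 = 3.6486; s_K/(n + g + δ)_K = 0.20/0.074 = 2.7027.
Ratio = (3.6486/2.7027)^0.8868 = 1.3500^0.8868 ≈ 1.3049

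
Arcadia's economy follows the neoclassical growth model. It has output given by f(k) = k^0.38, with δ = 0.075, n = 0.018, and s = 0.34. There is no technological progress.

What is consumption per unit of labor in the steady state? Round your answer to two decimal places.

At the steady state, Δk = 0, so s·k^α = (n + δ)·k.
Dividing both sides by k: k^(1−α) = s / (n + δ).
k^0.62 = 0.34 / (0.018 + 0.075) = 0.34 / 0.093 = 3.6559
k* = 3.6559^(1/0.62) ≈ 8.0920
y* = (k*)^α = 8.0920^0.38 ≈ 2.2134
c* = (1 − s)·y* = (1 − 0.34) × 2.2134 ≈ 1.4608

c* = 1.46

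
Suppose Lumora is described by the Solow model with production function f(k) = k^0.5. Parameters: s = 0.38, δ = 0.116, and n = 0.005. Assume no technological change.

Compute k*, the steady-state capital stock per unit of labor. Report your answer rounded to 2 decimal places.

k* ≈ 9.86

Steady state requires s·f(k) = (n + δ)·k, i.e. s·k^α = (n + δ)·k.
Dividing both sides by k: k^(1−α) = s / (n + δ).
k^0.5 = 0.38 / (0.005 + 0.116) = 0.38 / 0.121 = 3.1405
k* = 3.1405^(1/0.5) ≈ 9.8627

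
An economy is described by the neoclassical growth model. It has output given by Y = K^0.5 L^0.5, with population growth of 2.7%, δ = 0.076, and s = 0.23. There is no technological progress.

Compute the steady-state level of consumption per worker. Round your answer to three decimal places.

In steady state, investment equals break-even investment: s·k^α = (n + δ)·k.
Rearranging, k^(1−α) = s / (n + δ).
k^0.5 = 0.23 / (0.027 + 0.076) = 0.23 / 0.103 = 2.2330
k* = 2.2330^(1/0.5) ≈ 4.9863
y* = (k*)^α = 4.9863^0.5 ≈ 2.2330
c* = (1 − s)·y* = (1 − 0.23) × 2.2330 ≈ 1.7194

c* = 1.719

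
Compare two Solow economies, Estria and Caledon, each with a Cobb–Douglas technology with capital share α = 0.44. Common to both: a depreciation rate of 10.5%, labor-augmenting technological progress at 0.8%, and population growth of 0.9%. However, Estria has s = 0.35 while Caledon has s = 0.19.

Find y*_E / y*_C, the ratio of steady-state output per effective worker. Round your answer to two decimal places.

Steady-state y* = [s/(n + g + δ)]^(α/(1−α)), so the ratio is [ (s_E/(n + g + δ)_E) / (s_C/(n + g + δ)_C) ]^0.7857.
s_E/(n + g + δ)_E = 0.35/0.122 = 2.8689; s_C/(n + g + δ)_C = 0.19/0.122 = 1.5574.
Ratio = (2.8689/1.5574)^0.7857 = 1.8421^0.7857 ≈ 1.6161

ratio ≈ 1.62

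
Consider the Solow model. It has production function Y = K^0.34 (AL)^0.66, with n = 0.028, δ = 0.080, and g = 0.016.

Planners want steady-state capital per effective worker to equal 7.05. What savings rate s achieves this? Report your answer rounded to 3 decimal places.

s ≈ 0.450

In steady state, investment equals break-even investment: s·k^α = (n + g + δ)·k.
So s / (n + g + δ) = (k*)^(1−α) = 7.05^0.66 = 3.6291.
Therefore s = 3.6291 × (n + g + δ) = 3.6291 × 0.124 = 0.4500.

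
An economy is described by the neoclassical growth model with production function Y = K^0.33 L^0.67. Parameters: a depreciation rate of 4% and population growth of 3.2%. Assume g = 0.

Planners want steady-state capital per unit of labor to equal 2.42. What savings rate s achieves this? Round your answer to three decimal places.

s ≈ 0.130

In steady state, investment equals break-even investment: s·k^α = (n + δ)·k.
So s / (n + δ) = (k*)^(1−α) = 2.42^0.67 = 1.8078.
Therefore s = 1.8078 × (n + δ) = 1.8078 × 0.072 = 0.1302.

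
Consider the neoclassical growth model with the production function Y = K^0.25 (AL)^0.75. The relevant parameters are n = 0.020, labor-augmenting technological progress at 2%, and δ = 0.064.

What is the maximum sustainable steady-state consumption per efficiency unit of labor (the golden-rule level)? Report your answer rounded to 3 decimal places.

c_gold ≈ 1.005

At the golden rule, f'(k) = n + g + δ, so α·k^(α−1) = n + g + δ and k_gold = (α/(n + g + δ))^(1/(1−α)).
k_gold = (0.25/0.104)^(1/0.75) = 2.4038^1.3333 ≈ 3.2200
c_gold = f(k_gold) − (n + g + δ)·k_gold = 1.3396 − 0.104×3.2200 ≈ 1.0047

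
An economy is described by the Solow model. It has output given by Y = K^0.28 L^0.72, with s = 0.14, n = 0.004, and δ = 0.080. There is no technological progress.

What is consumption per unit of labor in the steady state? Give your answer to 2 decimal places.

Steady state requires s·f(k) = (n + δ)·k, i.e. s·k^α = (n + δ)·k.
Dividing both sides by k: k^(1−α) = s / (n + δ).
k^0.72 = 0.14 / (0.004 + 0.080) = 0.14 / 0.084 = 1.6667
k* = 1.6667^(1/0.72) ≈ 2.0330
y* = (k*)^α = 2.0330^0.28 ≈ 1.2198
c* = (1 − s)·y* = (1 − 0.14) × 1.2198 ≈ 1.0490

c* ≈ 1.05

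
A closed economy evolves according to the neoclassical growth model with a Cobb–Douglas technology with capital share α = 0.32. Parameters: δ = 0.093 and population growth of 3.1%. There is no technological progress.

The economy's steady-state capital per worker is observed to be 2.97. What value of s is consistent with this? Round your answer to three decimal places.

At the steady state, Δk = 0, so s·k^α = (n + δ)·k.
So s / (n + δ) = (k*)^(1−α) = 2.97^0.68 = 2.0964.
Therefore s = 2.0964 × (n + δ) = 2.0964 × 0.124 = 0.2600.

s ≈ 0.260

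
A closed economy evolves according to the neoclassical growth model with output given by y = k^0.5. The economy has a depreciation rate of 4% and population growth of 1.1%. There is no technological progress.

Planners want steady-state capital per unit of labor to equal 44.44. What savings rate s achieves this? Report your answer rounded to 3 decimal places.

In steady state, investment equals break-even investment: s·k^α = (n + δ)·k.
So s / (n + δ) = (k*)^(1−α) = 44.44^0.5 = 6.6663.
Therefore s = 6.6663 × (n + δ) = 6.6663 × 0.051 = 0.3400.

s ≈ 0.340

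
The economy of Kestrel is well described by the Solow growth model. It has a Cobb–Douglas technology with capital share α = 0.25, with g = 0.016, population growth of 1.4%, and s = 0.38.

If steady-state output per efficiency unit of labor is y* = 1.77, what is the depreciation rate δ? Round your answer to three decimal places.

δ ≈ 0.039

Steady state requires s·f(k) = (n + g + δ)·k, i.e. s·k^α = (n + g + δ)·k.
Since y* = [s/(n + g + δ)]^(α/(1−α)), we have s/(n + g + δ) = (y*)^((1−α)/α) = 1.77^3 = 5.5452.
Therefore n + g + δ = s / 5.5452 = 0.38 / 5.5452 = 0.0685, so δ = 0.0685 − 0.030 = 0.0385.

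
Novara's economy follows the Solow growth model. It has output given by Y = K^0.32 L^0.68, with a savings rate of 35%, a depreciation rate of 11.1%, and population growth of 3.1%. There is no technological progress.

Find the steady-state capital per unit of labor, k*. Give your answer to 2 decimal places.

In steady state, investment equals break-even investment: s·k^α = (n + δ)·k.
Rearranging, k^(1−α) = s / (n + δ).
k^0.68 = 0.35 / (0.031 + 0.111) = 0.35 / 0.142 = 2.4648
k* = 2.4648^(1/0.68) ≈ 3.7683

k* = 3.77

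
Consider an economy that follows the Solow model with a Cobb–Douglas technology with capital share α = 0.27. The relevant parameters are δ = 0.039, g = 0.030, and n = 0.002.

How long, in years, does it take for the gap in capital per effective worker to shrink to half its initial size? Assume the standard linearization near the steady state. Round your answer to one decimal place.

Near the steady state the convergence rate is λ = (1 − α)(n + g + δ).
λ = (1 − 0.27) × 0.071 = 0.73 × 0.071 = 0.05183
Half-life = ln 2 / λ = 0.6931 / 0.05183 ≈ 13.37 years

about 13.4 years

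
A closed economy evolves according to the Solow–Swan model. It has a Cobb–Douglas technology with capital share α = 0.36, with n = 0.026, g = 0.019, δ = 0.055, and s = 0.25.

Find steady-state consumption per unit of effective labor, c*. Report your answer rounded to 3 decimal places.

c* = 1.256

In steady state, investment equals break-even investment: s·k^α = (n + g + δ)·k.
Rearranging, k^(1−α) = s / (n + g + δ).
k^0.64 = 0.25 / (0.026 + 0.019 + 0.055) = 0.25 / 0.100 = 2.5000
k* = 2.5000^(1/0.64) ≈ 4.1858
y* = (k*)^α = 4.1858^0.36 ≈ 1.6743
c* = (1 − s)·y* = (1 − 0.25) × 1.6743 ≈ 1.2557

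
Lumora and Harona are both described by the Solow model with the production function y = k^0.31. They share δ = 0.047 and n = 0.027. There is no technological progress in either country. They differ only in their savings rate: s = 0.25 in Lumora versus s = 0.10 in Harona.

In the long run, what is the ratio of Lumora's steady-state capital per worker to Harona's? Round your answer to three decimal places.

ratio ≈ 3.773

Steady-state k* = [s/(n + δ)]^(1/(1−α)), so the ratio is [ (s_L/(n + δ)_L) / (s_H/(n + δ)_H) ]^1.4493.
s_L/(n + δ)_L = 0.25/0.074 = 3.3784; s_H/(n + δ)_H = 0.10/0.074 = 1.3514.
Ratio = (3.3784/1.3514)^1.4493 = 2.4999^1.4493 ≈ 3.7732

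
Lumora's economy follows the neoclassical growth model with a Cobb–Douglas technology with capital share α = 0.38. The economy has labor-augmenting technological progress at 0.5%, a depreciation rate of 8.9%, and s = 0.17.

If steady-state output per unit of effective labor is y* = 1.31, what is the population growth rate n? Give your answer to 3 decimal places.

At the steady state, Δk = 0, so s·k^α = (n + g + δ)·k.
Since y* = [s/(n + g + δ)]^(α/(1−α)), we have s/(n + g + δ) = (y*)^((1−α)/α) = 1.31^1.6316 = 1.5536.
Therefore n + g + δ = s / 1.5536 = 0.17 / 1.5536 = 0.1094, so n = 0.1094 − 0.094 = 0.0154.

n ≈ 0.015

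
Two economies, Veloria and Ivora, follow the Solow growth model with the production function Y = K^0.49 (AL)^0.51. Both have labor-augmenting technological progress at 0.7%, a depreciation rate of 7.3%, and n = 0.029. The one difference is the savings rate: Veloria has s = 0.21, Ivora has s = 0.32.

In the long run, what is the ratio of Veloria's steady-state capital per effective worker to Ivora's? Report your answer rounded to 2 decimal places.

Steady-state k* = [s/(n + g + δ)]^(1/(1−α)), so the ratio is [ (s_V/(n + g + δ)_V) / (s_I/(n + g + δ)_I) ]^1.9608.
s_V/(n + g + δ)_V = 0.21/0.109 = 1.9266; s_I/(n + g + δ)_I = 0.32/0.109 = 2.9358.
Ratio = (1.9266/2.9358)^1.9608 = 0.6562^1.9608 ≈ 0.4378

k*_V / k*_I ≈ 0.44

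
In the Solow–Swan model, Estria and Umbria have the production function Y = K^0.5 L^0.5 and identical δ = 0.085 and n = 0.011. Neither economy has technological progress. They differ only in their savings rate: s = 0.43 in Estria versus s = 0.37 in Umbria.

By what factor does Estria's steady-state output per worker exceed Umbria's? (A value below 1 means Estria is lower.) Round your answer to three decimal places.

y*_E / y*_U ≈ 1.162

Steady-state y* = [s/(n + δ)]^(α/(1−α)), so the ratio is [ (s_E/(n + δ)_E) / (s_U/(n + δ)_U) ]^1.
s_E/(n + δ)_E = 0.43/0.096 = 4.4792; s_U/(n + δ)_U = 0.37/0.096 = 3.8542.
Ratio = (4.4792/3.8542)^1 = 1.1622^1 ≈ 1.1622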